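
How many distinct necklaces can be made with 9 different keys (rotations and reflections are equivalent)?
(9-1)!/2 = 40320/2 = 20160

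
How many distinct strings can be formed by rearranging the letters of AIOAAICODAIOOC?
14! / (1! × 2! × 3! × 4! × 4!) = 12612600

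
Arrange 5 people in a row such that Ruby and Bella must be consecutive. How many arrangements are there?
Treat the 2 as one block: (5-2+1)! × 2! = 24 × 2 = 48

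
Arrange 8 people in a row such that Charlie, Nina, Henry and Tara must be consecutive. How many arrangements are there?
Treat the 4 as one block: (8-4+1)! × 4! = 120 × 24 = 2880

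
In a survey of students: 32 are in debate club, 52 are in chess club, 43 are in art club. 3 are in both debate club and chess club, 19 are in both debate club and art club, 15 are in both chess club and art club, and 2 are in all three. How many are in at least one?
|A∪B∪C| = 32+52+43-3-19-15+2 = 92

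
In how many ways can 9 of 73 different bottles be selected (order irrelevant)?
C(73,9) = 73!/(9!×64!) = 97082021465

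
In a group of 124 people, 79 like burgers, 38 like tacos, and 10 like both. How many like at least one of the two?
|A∪B| = |A| + |B| - |A∩B| = 79 + 38 - 10 = 107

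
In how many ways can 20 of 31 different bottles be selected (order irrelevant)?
C(31,20) = 31!/(20!×11!) = 84672315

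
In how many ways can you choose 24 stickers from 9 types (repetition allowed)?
C(24+9-1, 9-1) = C(32, 8) = 10518300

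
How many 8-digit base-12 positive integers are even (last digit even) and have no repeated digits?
Last∈{0,2,4,6,8,10}. Last=0: 1663200. Last nonzero: 5×10×P(10,6) = 7560000. Total = 9223200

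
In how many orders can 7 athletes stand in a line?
7! = 5040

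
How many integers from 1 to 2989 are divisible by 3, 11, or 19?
⌊2989/3⌋+⌊2989/11⌋+⌊2989/19⌋ - ⌊2989/33⌋-⌊2989/57⌋-⌊2989/209⌋ + ⌊2989/627⌋ = 996+271+157 - 90-52-14 + 4 = 1272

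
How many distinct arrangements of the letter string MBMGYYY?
7! / (1! × 1! × 2! × 3!) = 420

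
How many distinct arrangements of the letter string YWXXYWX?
7! / (2! × 3! × 2!) = 210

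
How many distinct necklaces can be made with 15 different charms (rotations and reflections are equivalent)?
(15-1)!/2 = 87178291200/2 = 43589145600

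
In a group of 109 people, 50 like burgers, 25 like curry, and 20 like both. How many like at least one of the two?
|A∪B| = |A| + |B| - |A∩B| = 50 + 25 - 20 = 55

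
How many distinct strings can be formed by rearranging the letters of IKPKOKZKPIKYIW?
14! / (2! × 1! × 3! × 1! × 1! × 5! × 1!) = 60540480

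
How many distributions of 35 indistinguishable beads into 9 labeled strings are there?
C(35+9-1, 9-1) = C(43, 8) = 145008513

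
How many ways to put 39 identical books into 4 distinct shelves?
C(39+4-1, 4-1) = C(42, 3) = 11480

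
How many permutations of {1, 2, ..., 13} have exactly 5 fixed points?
Choose the 5 fixed points C(13,5) = 1287, derange the rest: !8 = Σ_{j=0}^{8} (-1)^j·8!/j! = 40320 - 40320 + 20160 - 6720 + 1680 - 336 + 56 - 8 + 1 = 14833. Product = 1287 × 14833 = 19090071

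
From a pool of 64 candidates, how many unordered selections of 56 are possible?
C(64,56) = 64!/(56!×8!) = 4426165368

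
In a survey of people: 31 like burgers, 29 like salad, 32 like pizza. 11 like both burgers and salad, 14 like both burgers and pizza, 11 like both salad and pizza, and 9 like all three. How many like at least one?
|A∪B∪C| = 31+29+32-11-14-11+9 = 65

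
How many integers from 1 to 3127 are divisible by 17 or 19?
⌊3127/17⌋ + ⌊3127/19⌋ - ⌊3127/323⌋ = 183 + 164 - 9 = 338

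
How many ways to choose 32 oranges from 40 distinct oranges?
C(40,32) = 40!/(32!×8!) = 76904685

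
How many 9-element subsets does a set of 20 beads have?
C(20,9) = 20!/(9!×11!) = 167960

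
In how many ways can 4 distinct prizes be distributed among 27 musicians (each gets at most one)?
P(27,4) = 27!/(27-4)! = 421200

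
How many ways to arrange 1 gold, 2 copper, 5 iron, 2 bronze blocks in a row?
10! / (1! × 2! × 5! × 2!) = 7560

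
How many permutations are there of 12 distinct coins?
12! = 479001600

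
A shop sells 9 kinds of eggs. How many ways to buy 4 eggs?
C(4+9-1, 9-1) = C(12, 8) = 495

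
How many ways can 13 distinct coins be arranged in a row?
13! = 6227020800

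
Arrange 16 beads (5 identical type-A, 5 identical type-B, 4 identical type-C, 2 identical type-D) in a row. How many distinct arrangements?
16! / (5! × 5! × 4! × 2!) = 30270240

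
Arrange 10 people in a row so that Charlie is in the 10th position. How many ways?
Fix one position: (10-1)! = 362880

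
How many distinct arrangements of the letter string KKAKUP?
6! / (3! × 1! × 1! × 1!) = 120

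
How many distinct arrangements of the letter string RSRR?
4! / (1! × 3!) = 4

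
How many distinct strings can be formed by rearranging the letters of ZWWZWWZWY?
9! / (1! × 5! × 3!) = 504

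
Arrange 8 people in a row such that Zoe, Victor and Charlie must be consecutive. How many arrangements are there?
Treat the 3 as one block: (8-3+1)! × 3! = 720 × 6 = 4320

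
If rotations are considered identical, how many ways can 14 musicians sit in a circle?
Circular: fix one position, arrange the rest. (14-1)! = 6227020800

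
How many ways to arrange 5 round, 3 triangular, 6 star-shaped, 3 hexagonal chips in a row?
17! / (5! × 3! × 6! × 3!) = 114354240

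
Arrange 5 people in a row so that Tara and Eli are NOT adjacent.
Total - adjacent = 5! - (5-1)!×2 = 120 - 48 = 72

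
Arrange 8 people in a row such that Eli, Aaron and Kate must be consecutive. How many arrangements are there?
Treat the 3 as one block: (8-3+1)! × 3! = 720 × 6 = 4320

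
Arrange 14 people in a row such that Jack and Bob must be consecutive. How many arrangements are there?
Treat the 2 as one block: (14-2+1)! × 2! = 6227020800 × 2 = 12454041600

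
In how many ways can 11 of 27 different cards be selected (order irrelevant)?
C(27,11) = 27!/(11!×16!) = 13037895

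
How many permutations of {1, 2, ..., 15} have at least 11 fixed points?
Exactly j fixed points: C(15,j)·!(15-j); sum over j ≥ 11 (derangement numbers via !m = (m-1)·(!(m-1) + !(m-2)): !0..!4 = 1, 0, 1, 2, 9). Σ_{j=11}^{15} C(15,j)·!(15-j) = C(15,11)·!4 + C(15,12)·!3 + C(15,13)·!2 + C(15,14)·!1 + C(15,15)·!0 = 1365·9 + 455·2 + 105·1 + 15·0 + 1·1 = 13301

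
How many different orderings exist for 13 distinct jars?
13! = 6227020800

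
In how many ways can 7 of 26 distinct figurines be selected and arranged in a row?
P(26,7) = 26!/(26-7)! = 3315312000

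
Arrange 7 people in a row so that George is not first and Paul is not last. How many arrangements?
By inclusion-exclusion: 7! - 2×(7-1)! + (7-2)! = 5040 - 1440 + 120 = 3720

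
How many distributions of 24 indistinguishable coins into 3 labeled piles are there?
C(24+3-1, 3-1) = C(26, 2) = 325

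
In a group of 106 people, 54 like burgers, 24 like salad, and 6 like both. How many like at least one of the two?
|A∪B| = |A| + |B| - |A∩B| = 54 + 24 - 6 = 72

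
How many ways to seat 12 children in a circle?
Circular: fix one position, arrange the rest. (12-1)! = 39916800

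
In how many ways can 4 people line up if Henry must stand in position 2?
Fix one position: (4-1)! = 6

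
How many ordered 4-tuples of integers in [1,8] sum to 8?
Coefficient of x^8 in (x + x² + ... + x^8)^4. By inclusion-exclusion on dice exceeding 8: Σ_j (-1)^j C(4,j)·C(8-1-8j, 3) = C(4,0)·C(7,3) = 1·35 = 35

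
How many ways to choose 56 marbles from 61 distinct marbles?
C(61,56) = 61!/(56!×5!) = 5949147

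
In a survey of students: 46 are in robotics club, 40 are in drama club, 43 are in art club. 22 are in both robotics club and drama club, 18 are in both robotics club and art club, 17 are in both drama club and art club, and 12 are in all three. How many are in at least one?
|A∪B∪C| = 46+40+43-22-18-17+12 = 84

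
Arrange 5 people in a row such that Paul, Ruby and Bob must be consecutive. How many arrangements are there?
Treat the 3 as one block: (5-3+1)! × 3! = 6 × 6 = 36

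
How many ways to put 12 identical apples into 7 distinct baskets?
C(12+7-1, 7-1) = C(18, 6) = 18564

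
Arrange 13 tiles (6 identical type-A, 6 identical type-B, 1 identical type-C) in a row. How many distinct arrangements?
13! / (6! × 6! × 1!) = 12012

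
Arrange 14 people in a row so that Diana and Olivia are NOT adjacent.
Total - adjacent = 14! - (14-1)!×2 = 87178291200 - 12454041600 = 74724249600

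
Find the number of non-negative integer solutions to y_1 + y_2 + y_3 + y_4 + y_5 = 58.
C(58+5-1, 5-1) = C(62, 4) = 557845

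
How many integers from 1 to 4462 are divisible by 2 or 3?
⌊4462/2⌋ + ⌊4462/3⌋ - ⌊4462/6⌋ = 2231 + 1487 - 743 = 2975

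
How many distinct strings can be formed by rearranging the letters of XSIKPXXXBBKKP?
13! / (1! × 3! × 2! × 2! × 4! × 1!) = 10810800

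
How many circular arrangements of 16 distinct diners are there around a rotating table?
Circular: fix one position, arrange the rest. (16-1)! = 1307674368000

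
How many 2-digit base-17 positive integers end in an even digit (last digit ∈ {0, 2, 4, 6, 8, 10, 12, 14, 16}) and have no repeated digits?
Last∈{0,2,4,6,8,10,12,14,16}. Last=0: 16. Last nonzero: 8×15×P(15,0) = 120. Total = 136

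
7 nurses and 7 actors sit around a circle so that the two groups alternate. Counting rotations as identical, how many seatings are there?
Fix one of the nurses: (7-1)! ways for the remaining nurses, × 7! ways for the actors = 720 × 5040 = 3628800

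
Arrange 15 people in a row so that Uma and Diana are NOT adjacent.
Total - adjacent = 15! - (15-1)!×2 = 1307674368000 - 174356582400 = 1133317785600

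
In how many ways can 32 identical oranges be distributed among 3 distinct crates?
C(32+3-1, 3-1) = C(34, 2) = 561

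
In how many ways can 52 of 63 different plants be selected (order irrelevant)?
C(63,52) = 63!/(52!×11!) = 615790256823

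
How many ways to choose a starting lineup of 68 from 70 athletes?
C(70,68) = 70!/(68!×2!) = 2415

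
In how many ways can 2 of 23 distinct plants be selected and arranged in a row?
P(23,2) = 23!/(23-2)! = 506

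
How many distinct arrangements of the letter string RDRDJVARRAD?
11! / (1! × 1! × 4! × 2! × 3!) = 138600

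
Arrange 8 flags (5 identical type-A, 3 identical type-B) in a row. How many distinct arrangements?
8! / (5! × 3!) = 56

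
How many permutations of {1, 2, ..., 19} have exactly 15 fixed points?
Choose the 15 fixed points C(19,15) = 3876, derange the rest: !4 = Σ_{j=0}^{4} (-1)^j·4!/j! = 24 - 24 + 12 - 4 + 1 = 9. Product = 3876 × 9 = 34884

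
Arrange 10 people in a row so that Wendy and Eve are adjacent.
Treat as block: (10-1)! × 2! = 362880 × 2 = 725760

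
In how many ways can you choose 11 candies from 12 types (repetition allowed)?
C(11+12-1, 12-1) = C(22, 11) = 705432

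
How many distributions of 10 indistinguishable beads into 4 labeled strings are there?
C(10+4-1, 4-1) = C(13, 3) = 286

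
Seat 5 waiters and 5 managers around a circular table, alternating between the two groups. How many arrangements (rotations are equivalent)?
Fix one of the waiters: (5-1)! ways for the remaining waiters, × 5! ways for the managers = 24 × 120 = 2880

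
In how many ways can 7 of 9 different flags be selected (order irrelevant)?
C(9,7) = 9!/(7!×2!) = 36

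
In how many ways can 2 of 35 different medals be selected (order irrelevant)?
C(35,2) = 35!/(2!×33!) = 595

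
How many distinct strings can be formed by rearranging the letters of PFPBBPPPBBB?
11! / (5! × 1! × 5!) = 2772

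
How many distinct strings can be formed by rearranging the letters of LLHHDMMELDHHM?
13! / (4! × 3! × 3! × 2! × 1!) = 3603600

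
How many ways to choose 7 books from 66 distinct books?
C(66,7) = 66!/(7!×59!) = 778789440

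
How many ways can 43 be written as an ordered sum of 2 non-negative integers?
C(43+2-1, 2-1) = C(44, 1) = 44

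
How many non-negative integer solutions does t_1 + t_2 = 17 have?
C(17+2-1, 2-1) = C(18, 1) = 18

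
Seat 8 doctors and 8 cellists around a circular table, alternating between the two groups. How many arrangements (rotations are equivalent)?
Fix one of the doctors: (8-1)! ways for the remaining doctors, × 8! ways for the cellists = 5040 × 40320 = 203212800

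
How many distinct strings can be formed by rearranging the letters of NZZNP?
5! / (2! × 1! × 2!) = 30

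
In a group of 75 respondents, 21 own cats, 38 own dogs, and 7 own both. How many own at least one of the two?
|A∪B| = |A| + |B| - |A∩B| = 21 + 38 - 7 = 52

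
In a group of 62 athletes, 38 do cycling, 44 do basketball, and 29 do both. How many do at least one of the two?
|A∪B| = |A| + |B| - |A∩B| = 38 + 44 - 29 = 53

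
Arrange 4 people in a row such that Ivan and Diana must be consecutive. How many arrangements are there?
Treat the 2 as one block: (4-2+1)! × 2! = 6 × 2 = 12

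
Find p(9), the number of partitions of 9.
Pentagonal recurrence p(n) = p(n-1) + p(n-2) - p(n-5) - p(n-7) + p(n-12) + p(n-15) - ... gives p(0..8) = 1, 1, 2, 3, 5, 7, 11, 15, 22. p(9) = p(8) + p(7) - p(4) - p(2) = 22 + 15 - 5 - 2 = 30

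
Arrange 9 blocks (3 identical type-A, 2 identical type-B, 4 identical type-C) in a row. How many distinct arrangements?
9! / (3! × 2! × 4!) = 1260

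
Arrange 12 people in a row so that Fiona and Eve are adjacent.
Treat as block: (12-1)! × 2! = 39916800 × 2 = 79833600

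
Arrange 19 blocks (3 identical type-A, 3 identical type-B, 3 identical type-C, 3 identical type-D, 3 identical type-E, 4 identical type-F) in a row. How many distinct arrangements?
19! / (3! × 3! × 3! × 3! × 3! × 4!) = 651819168000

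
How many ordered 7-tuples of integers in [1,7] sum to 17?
Coefficient of x^17 in (x + x² + ... + x^7)^7. By inclusion-exclusion on dice exceeding 7: Σ_j (-1)^j C(7,j)·C(17-1-7j, 6) = C(7,0)·C(16,6) - C(7,1)·C(9,6) = 1·8008 - 7·84 = 7420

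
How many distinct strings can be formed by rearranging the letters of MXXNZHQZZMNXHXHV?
16! / (3! × 4! × 2! × 1! × 2! × 1! × 3!) = 6054048000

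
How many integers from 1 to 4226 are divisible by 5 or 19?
⌊4226/5⌋ + ⌊4226/19⌋ - ⌊4226/95⌋ = 845 + 222 - 44 = 1023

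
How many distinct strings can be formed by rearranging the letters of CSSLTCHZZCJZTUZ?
15! / (4! × 1! × 3! × 1! × 2! × 1! × 2! × 1!) = 2270268000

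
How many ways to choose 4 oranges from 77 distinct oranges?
C(77,4) = 77!/(4!×73!) = 1353275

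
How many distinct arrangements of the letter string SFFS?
4! / (2! × 2!) = 6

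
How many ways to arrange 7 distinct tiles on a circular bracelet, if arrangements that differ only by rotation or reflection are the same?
(7-1)!/2 = 720/2 = 360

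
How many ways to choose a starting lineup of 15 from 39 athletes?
C(39,15) = 39!/(15!×24!) = 25140840660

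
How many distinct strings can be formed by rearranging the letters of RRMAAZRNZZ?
10! / (3! × 3! × 1! × 2! × 1!) = 50400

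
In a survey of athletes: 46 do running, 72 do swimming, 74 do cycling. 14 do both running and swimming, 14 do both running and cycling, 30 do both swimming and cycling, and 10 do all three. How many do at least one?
|A∪B∪C| = 46+72+74-14-14-30+10 = 144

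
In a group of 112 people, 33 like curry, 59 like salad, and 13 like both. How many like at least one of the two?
|A∪B| = |A| + |B| - |A∩B| = 33 + 59 - 13 = 79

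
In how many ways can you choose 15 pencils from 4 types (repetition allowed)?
C(15+4-1, 4-1) = C(18, 3) = 816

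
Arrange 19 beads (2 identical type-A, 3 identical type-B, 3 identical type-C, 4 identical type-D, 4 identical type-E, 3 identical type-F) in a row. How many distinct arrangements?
19! / (2! × 3! × 3! × 4! × 4! × 3!) = 488864376000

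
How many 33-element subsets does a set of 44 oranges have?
C(44,33) = 44!/(33!×11!) = 7669339132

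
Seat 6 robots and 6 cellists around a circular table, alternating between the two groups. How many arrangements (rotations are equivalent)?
Fix one of the robots: (6-1)! ways for the remaining robots, × 6! ways for the cellists = 120 × 720 = 86400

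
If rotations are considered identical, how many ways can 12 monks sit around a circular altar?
Circular: fix one position, arrange the rest. (12-1)! = 39916800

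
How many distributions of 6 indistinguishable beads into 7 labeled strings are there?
C(6+7-1, 7-1) = C(12, 6) = 924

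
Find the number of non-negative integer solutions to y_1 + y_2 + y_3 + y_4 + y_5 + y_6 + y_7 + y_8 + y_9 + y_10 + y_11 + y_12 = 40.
C(40+12-1, 12-1) = C(51, 11) = 47626016970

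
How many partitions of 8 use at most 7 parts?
By conjugation, equals partitions of 8 into parts ≤ 7. Let r_j(i) = number of partitions of i into parts ≤ j, for i = 0..8. r_1(i) = 1 for all i; r_j(i) = r_{j-1}(i) + r_j(i-j). Rows j = 2..7: ≤2: 1 1 2 2 3 3 4 4 5; ≤3: 1 1 2 3 4 5 7 8 10; ≤4: 1 1 2 3 5 6 9 11 15; ≤5: 1 1 2 3 5 7 10 13 18; ≤6: 1 1 2 3 5 7 11 14 20; ≤7: 1 1 2 3 5 7 11 15 21. r_7(8) = 21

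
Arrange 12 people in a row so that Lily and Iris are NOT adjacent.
Total - adjacent = 12! - (12-1)!×2 = 479001600 - 79833600 = 399168000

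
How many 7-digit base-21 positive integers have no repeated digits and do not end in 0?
Last digit: 20 nonzero choices. First digit: 19 (nonzero, ≠last). Middle 5: P(19,5) = 1395360. Total = 530236800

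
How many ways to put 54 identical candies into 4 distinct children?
C(54+4-1, 4-1) = C(57, 3) = 29260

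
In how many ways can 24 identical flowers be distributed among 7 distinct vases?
C(24+7-1, 7-1) = C(30, 6) = 593775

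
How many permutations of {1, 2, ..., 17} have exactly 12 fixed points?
Choose the 12 fixed points C(17,12) = 6188, derange the rest: !5 = Σ_{j=0}^{5} (-1)^j·5!/j! = 120 - 120 + 60 - 20 + 5 - 1 = 44. Product = 6188 × 44 = 272272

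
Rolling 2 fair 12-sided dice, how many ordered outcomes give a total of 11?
Coefficient of x^11 in (x + x² + ... + x^12)^2. By inclusion-exclusion on dice exceeding 12: Σ_j (-1)^j C(2,j)·C(11-1-12j, 1) = C(2,0)·C(10,1) = 1·10 = 10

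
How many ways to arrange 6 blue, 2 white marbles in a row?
8! / (6! × 2!) = 28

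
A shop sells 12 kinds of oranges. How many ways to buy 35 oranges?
C(35+12-1, 12-1) = C(46, 11) = 13340783196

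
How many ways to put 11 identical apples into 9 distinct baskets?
C(11+9-1, 9-1) = C(19, 8) = 75582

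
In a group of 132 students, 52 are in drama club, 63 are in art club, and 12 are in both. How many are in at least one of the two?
|A∪B| = |A| + |B| - |A∩B| = 52 + 63 - 12 = 103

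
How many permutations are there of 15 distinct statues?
15! = 1307674368000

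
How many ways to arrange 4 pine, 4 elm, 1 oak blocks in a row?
9! / (4! × 4! × 1!) = 630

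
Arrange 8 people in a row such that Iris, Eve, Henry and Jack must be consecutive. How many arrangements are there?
Treat the 4 as one block: (8-4+1)! × 4! = 120 × 24 = 2880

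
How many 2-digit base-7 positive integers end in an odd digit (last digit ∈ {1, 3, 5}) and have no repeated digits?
Last∈{1,3,5}. Last=0: 0. Last nonzero: 3×5×P(5,0) = 15. Total = 15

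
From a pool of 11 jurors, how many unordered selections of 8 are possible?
C(11,8) = 11!/(8!×3!) = 165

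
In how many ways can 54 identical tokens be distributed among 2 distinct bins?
C(54+2-1, 2-1) = C(55, 1) = 55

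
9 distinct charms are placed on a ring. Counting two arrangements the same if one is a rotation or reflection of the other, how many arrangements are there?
(9-1)!/2 = 40320/2 = 20160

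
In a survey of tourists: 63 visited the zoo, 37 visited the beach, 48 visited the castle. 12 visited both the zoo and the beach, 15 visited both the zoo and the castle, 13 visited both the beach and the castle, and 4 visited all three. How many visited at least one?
|A∪B∪C| = 63+37+48-12-15-13+4 = 112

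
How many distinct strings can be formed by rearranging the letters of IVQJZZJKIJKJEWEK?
16! / (3! × 4! × 1! × 2! × 2! × 1! × 2! × 1!) = 18162144000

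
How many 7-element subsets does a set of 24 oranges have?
C(24,7) = 24!/(7!×17!) = 346104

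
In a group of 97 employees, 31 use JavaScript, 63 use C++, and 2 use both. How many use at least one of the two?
|A∪B| = |A| + |B| - |A∩B| = 31 + 63 - 2 = 92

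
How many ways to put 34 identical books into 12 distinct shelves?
C(34+12-1, 12-1) = C(45, 11) = 10150595910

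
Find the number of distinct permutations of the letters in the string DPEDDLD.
7! / (1! × 1! × 1! × 4!) = 210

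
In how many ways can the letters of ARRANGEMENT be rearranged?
11! / (2! × 2! × 2! × 1! × 2! × 1! × 1!) = 2494800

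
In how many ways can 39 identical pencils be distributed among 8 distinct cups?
C(39+8-1, 8-1) = C(46, 7) = 53524680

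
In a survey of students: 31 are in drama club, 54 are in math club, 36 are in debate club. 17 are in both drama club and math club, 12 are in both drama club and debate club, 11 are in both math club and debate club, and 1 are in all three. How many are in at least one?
|A∪B∪C| = 31+54+36-17-12-11+1 = 82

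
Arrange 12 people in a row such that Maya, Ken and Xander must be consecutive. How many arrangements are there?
Treat the 3 as one block: (12-3+1)! × 3! = 3628800 × 6 = 21772800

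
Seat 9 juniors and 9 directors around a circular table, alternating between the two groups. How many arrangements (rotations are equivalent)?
Fix one of the juniors: (9-1)! ways for the remaining juniors, × 9! ways for the directors = 40320 × 362880 = 14631321600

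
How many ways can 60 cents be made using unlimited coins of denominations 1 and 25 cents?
Coefficient of x^60 in 1/(1-x^1) · 1/(1-x^25). Use j coins of 25 for j = 0..⌊60/25⌋ = 2, the rest in 1s: 2 + 1 = 3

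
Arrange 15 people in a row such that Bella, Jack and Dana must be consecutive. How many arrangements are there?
Treat the 3 as one block: (15-3+1)! × 3! = 6227020800 × 6 = 37362124800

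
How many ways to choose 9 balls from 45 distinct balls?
C(45,9) = 45!/(9!×36!) = 886163135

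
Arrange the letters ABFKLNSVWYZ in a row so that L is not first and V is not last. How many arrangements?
By inclusion-exclusion: 11! - 2×(11-1)! + (11-2)! = 39916800 - 7257600 + 362880 = 33022080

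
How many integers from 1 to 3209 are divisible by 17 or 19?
⌊3209/17⌋ + ⌊3209/19⌋ - ⌊3209/323⌋ = 188 + 168 - 9 = 347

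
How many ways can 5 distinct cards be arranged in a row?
5! = 120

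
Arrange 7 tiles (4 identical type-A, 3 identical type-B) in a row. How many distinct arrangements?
7! / (4! × 3!) = 35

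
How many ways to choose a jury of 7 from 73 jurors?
C(73,7) = 73!/(7!×66!) = 1629348612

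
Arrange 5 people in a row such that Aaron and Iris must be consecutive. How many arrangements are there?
Treat the 2 as one block: (5-2+1)! × 2! = 24 × 2 = 48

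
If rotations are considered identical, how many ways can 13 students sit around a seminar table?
Circular: fix one position, arrange the rest. (13-1)! = 479001600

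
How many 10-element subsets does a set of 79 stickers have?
C(79,10) = 79!/(10!×69!) = 1440680596355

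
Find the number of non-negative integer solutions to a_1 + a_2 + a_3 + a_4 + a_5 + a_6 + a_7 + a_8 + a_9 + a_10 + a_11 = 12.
C(12+11-1, 11-1) = C(22, 10) = 646646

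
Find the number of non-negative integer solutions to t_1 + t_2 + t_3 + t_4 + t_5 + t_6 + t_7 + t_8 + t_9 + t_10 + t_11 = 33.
C(33+11-1, 11-1) = C(43, 10) = 1917334783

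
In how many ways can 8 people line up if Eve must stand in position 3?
Fix one position: (8-1)! = 5040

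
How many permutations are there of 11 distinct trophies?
11! = 39916800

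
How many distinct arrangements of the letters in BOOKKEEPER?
10! / (1! × 2! × 2! × 3! × 1! × 1!) = 151200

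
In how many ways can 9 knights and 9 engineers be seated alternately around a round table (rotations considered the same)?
Fix one of the knights: (9-1)! ways for the remaining knights, × 9! ways for the engineers = 40320 × 362880 = 14631321600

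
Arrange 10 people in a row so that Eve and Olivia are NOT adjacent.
Total - adjacent = 10! - (10-1)!×2 = 3628800 - 725760 = 2903040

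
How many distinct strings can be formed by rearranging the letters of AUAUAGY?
7! / (1! × 3! × 1! × 2!) = 420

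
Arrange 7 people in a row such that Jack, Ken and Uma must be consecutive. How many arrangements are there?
Treat the 3 as one block: (7-3+1)! × 3! = 120 × 6 = 720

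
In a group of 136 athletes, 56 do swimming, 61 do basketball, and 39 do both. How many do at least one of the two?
|A∪B| = |A| + |B| - |A∩B| = 56 + 61 - 39 = 78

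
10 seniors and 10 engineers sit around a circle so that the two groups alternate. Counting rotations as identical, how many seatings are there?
Fix one of the seniors: (10-1)! ways for the remaining seniors, × 10! ways for the engineers = 362880 × 3628800 = 1316818944000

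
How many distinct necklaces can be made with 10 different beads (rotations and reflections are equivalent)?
(10-1)!/2 = 362880/2 = 181440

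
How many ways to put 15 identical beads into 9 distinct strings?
C(15+9-1, 9-1) = C(23, 8) = 490314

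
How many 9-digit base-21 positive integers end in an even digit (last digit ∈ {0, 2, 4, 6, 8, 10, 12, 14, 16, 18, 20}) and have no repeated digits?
Last∈{0,2,4,6,8,10,12,14,16,18,20}. Last=0: 5079110400. Last nonzero: 10×19×P(19,7) = 48251548800. Total = 53330659200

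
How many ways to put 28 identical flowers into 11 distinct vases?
C(28+11-1, 11-1) = C(38, 10) = 472733756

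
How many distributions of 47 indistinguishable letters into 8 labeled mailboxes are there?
C(47+8-1, 8-1) = C(54, 7) = 177100560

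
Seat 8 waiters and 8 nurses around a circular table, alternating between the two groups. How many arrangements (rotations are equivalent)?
Fix one of the waiters: (8-1)! ways for the remaining waiters, × 8! ways for the nurses = 5040 × 40320 = 203212800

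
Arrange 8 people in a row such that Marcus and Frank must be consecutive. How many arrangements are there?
Treat the 2 as one block: (8-2+1)! × 2! = 5040 × 2 = 10080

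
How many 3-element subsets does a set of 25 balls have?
C(25,3) = 25!/(3!×22!) = 2300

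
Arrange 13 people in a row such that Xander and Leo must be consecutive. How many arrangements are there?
Treat the 2 as one block: (13-2+1)! × 2! = 479001600 × 2 = 958003200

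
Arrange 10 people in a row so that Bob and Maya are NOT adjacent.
Total - adjacent = 10! - (10-1)!×2 = 3628800 - 725760 = 2903040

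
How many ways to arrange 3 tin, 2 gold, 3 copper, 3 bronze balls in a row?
11! / (3! × 2! × 3! × 3!) = 92400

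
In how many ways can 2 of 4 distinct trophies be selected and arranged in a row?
P(4,2) = 4!/(4-2)! = 12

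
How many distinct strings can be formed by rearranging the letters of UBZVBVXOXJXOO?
13! / (2! × 1! × 1! × 1! × 3! × 2! × 3!) = 43243200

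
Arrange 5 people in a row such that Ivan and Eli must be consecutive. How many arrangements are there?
Treat the 2 as one block: (5-2+1)! × 2! = 24 × 2 = 48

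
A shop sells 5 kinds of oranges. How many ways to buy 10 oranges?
C(10+5-1, 5-1) = C(14, 4) = 1001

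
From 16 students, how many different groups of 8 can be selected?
C(16,8) = 16!/(8!×8!) = 12870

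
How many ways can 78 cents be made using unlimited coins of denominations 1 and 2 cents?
Coefficient of x^78 in 1/(1-x^1) · 1/(1-x^2). Use j coins of 2 for j = 0..⌊78/2⌋ = 39, the rest in 1s: 39 + 1 = 40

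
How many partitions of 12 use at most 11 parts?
By conjugation, equals partitions of 12 into parts ≤ 11. Let r_j(i) = number of partitions of i into parts ≤ j, for i = 0..12. r_1(i) = 1 for all i; r_j(i) = r_{j-1}(i) + r_j(i-j). Rows j = 2..11: ≤2: 1 1 2 2 3 3 4 4 5 5 6 6 7; ≤3: 1 1 2 3 4 5 7 8 10 12 14 16 19; ≤4: 1 1 2 3 5 6 9 11 15 18 23 27 34; ≤5: 1 1 2 3 5 7 10 13 18 23 30 37 47; ≤6: 1 1 2 3 5 7 11 14 20 26 35 44 58; ≤7: 1 1 2 3 5 7 11 15 21 28 38 49 65; ≤8: 1 1 2 3 5 7 11 15 22 29 40 52 70; ≤9: 1 1 2 3 5 7 11 15 22 30 41 54 73; ≤10: 1 1 2 3 5 7 11 15 22 30 42 55 75; ≤11: 1 1 2 3 5 7 11 15 22 30 42 56 76. r_11(12) = 76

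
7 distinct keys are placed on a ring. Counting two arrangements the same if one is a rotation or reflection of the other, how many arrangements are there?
(7-1)!/2 = 720/2 = 360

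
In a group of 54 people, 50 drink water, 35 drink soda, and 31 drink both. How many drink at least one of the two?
|A∪B| = |A| + |B| - |A∩B| = 50 + 35 - 31 = 54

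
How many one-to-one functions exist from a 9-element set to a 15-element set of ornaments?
P(15,9) = 15!/(15-9)! = 1816214400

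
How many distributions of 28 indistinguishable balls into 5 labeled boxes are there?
C(28+5-1, 5-1) = C(32, 4) = 35960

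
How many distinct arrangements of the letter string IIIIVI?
6! / (1! × 5!) = 6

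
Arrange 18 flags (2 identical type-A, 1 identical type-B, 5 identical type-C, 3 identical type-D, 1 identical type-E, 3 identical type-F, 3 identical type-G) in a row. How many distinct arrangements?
18! / (2! × 1! × 5! × 3! × 1! × 3! × 3!) = 123502579200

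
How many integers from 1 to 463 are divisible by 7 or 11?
⌊463/7⌋ + ⌊463/11⌋ - ⌊463/77⌋ = 66 + 42 - 6 = 102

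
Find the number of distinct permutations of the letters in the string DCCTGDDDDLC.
11! / (1! × 1! × 1! × 3! × 5!) = 55440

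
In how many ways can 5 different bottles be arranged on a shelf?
5! = 120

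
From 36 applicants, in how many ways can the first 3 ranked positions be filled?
P(36,3) = 36!/(36-3)! = 42840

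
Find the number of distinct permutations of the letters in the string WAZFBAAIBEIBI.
13! / (1! × 3! × 1! × 1! × 1! × 3! × 3!) = 28828800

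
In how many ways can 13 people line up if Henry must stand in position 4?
Fix one position: (13-1)! = 479001600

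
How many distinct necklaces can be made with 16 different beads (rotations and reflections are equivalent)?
(16-1)!/2 = 1307674368000/2 = 653837184000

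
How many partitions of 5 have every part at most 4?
Let r_j(i) = number of partitions of i into parts ≤ j, for i = 0..5. r_1(i) = 1 for all i; r_j(i) = r_{j-1}(i) + r_j(i-j). Rows j = 2..4: ≤2: 1 1 2 2 3 3; ≤3: 1 1 2 3 4 5; ≤4: 1 1 2 3 5 6. r_4(5) = 6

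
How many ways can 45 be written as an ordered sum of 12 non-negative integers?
C(45+12-1, 12-1) = C(56, 11) = 148902215280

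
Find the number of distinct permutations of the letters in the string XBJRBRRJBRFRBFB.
15! / (1! × 2! × 5! × 2! × 5!) = 22702680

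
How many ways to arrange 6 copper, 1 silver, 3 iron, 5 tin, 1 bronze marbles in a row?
16! / (6! × 1! × 3! × 5! × 1!) = 40360320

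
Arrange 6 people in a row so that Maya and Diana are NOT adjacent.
Total - adjacent = 6! - (6-1)!×2 = 720 - 240 = 480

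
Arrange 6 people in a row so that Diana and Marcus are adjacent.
Treat as block: (6-1)! × 2! = 120 × 2 = 240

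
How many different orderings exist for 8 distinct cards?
8! = 40320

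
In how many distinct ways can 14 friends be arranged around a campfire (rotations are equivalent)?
Circular: fix one position, arrange the rest. (14-1)! = 6227020800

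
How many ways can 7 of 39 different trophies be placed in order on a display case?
P(39,7) = 39!/(39-7)! = 77519922480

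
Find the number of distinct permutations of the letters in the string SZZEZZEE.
8! / (4! × 1! × 3!) = 280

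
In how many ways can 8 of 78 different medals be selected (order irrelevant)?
C(78,8) = 78!/(8!×70!) = 23446881315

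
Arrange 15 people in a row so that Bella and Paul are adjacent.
Treat as block: (15-1)! × 2! = 87178291200 × 2 = 174356582400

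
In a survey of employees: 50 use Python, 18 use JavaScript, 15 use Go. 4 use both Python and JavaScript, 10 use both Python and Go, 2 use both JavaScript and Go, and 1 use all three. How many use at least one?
|A∪B∪C| = 50+18+15-4-10-2+1 = 68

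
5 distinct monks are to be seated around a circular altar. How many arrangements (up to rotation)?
Circular: fix one position, arrange the rest. (5-1)! = 24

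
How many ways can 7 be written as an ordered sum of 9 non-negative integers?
C(7+9-1, 9-1) = C(15, 8) = 6435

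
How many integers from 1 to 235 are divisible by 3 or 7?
⌊235/3⌋ + ⌊235/7⌋ - ⌊235/21⌋ = 78 + 33 - 11 = 100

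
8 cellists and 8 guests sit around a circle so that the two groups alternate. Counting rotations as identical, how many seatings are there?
Fix one of the cellists: (8-1)! ways for the remaining cellists, × 8! ways for the guests = 5040 × 40320 = 203212800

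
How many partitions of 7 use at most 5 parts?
By conjugation, equals partitions of 7 into parts ≤ 5. Let r_j(i) = number of partitions of i into parts ≤ j, for i = 0..7. r_1(i) = 1 for all i; r_j(i) = r_{j-1}(i) + r_j(i-j). Rows j = 2..5: ≤2: 1 1 2 2 3 3 4 4; ≤3: 1 1 2 3 4 5 7 8; ≤4: 1 1 2 3 5 6 9 11; ≤5: 1 1 2 3 5 7 10 13. r_5(7) = 13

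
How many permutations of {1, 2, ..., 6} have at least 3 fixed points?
Exactly j fixed points: C(6,j)·!(6-j); sum over j ≥ 3 (derangement numbers via !m = (m-1)·(!(m-1) + !(m-2)): !0..!3 = 1, 0, 1, 2). Σ_{j=3}^{6} C(6,j)·!(6-j) = C(6,3)·!3 + C(6,4)·!2 + C(6,5)·!1 + C(6,6)·!0 = 20·2 + 15·1 + 6·0 + 1·1 = 56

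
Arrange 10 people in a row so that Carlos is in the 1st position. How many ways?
Fix one position: (10-1)! = 362880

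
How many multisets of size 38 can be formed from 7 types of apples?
C(38+7-1, 7-1) = C(44, 6) = 7059052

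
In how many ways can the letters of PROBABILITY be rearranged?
11! / (1! × 1! × 1! × 2! × 1! × 2! × 1! × 1! × 1!) = 9979200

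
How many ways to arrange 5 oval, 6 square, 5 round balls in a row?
16! / (5! × 6! × 5!) = 2018016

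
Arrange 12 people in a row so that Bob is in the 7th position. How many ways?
Fix one position: (12-1)! = 39916800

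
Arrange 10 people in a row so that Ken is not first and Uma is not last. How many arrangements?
By inclusion-exclusion: 10! - 2×(10-1)! + (10-2)! = 3628800 - 725760 + 40320 = 2943360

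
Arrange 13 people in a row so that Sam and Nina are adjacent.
Treat as block: (13-1)! × 2! = 479001600 × 2 = 958003200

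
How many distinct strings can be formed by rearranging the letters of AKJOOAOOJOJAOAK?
15! / (2! × 4! × 6! × 3!) = 6306300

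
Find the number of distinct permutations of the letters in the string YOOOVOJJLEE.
11! / (1! × 4! × 1! × 2! × 1! × 2!) = 415800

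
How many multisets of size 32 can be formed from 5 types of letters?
C(32+5-1, 5-1) = C(36, 4) = 58905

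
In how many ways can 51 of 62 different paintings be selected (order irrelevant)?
C(62,51) = 62!/(51!×11!) = 508271323092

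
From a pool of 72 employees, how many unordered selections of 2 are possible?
C(72,2) = 72!/(2!×70!) = 2556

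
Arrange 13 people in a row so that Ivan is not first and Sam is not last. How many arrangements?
By inclusion-exclusion: 13! - 2×(13-1)! + (13-2)! = 6227020800 - 958003200 + 39916800 = 5308934400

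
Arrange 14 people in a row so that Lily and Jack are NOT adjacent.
Total - adjacent = 14! - (14-1)!×2 = 87178291200 - 12454041600 = 74724249600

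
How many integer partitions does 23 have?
Pentagonal recurrence p(n) = p(n-1) + p(n-2) - p(n-5) - p(n-7) + p(n-12) + p(n-15) - ... gives p(0..22) = 1, 1, 2, 3, 5, 7, 11, 15, 22, 30, 42, 56, 77, 101, 135, 176, 231, 297, 385, 490, 627, 792, 1002. p(23) = p(22) + p(21) - p(18) - p(16) + p(11) + p(8) - p(1) = 1002 + 792 - 385 - 231 + 56 + 22 - 1 = 1255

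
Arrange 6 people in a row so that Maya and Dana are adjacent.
Treat as block: (6-1)! × 2! = 120 × 2 = 240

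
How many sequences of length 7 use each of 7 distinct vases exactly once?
7! = 5040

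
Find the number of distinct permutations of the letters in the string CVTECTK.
7! / (1! × 2! × 2! × 1! × 1!) = 1260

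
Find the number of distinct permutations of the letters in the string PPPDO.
5! / (1! × 1! × 3!) = 20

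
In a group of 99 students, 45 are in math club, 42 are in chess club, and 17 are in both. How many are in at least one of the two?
|A∪B| = |A| + |B| - |A∩B| = 45 + 42 - 17 = 70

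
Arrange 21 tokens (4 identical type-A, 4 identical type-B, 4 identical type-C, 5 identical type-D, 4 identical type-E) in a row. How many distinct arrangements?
21! / (4! × 4! × 4! × 5! × 4!) = 1283268987000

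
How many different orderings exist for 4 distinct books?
4! = 24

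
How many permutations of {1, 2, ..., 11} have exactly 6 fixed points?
Choose the 6 fixed points C(11,6) = 462, derange the rest: !5 = Σ_{j=0}^{5} (-1)^j·5!/j! = 120 - 120 + 60 - 20 + 5 - 1 = 44. Product = 462 × 44 = 20328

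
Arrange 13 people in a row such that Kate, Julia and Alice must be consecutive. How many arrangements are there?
Treat the 3 as one block: (13-3+1)! × 3! = 39916800 × 6 = 239500800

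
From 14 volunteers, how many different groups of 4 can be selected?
C(14,4) = 14!/(4!×10!) = 1001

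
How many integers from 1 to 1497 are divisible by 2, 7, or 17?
⌊1497/2⌋+⌊1497/7⌋+⌊1497/17⌋ - ⌊1497/14⌋-⌊1497/34⌋-⌊1497/119⌋ + ⌊1497/238⌋ = 748+213+88 - 106-44-12 + 6 = 893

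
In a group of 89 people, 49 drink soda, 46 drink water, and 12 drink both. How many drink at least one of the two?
|A∪B| = |A| + |B| - |A∩B| = 49 + 46 - 12 = 83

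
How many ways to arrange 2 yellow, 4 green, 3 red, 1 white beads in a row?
10! / (2! × 4! × 3! × 1!) = 12600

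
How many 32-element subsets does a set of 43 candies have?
C(43,32) = 43!/(32!×11!) = 5752004349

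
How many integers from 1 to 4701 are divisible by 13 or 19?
⌊4701/13⌋ + ⌊4701/19⌋ - ⌊4701/247⌋ = 361 + 247 - 19 = 589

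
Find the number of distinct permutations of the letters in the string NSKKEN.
6! / (1! × 2! × 1! × 2!) = 180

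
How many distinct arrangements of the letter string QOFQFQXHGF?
10! / (1! × 1! × 1! × 1! × 3! × 3!) = 100800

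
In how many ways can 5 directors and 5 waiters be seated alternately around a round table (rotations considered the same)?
Fix one of the directors: (5-1)! ways for the remaining directors, × 5! ways for the waiters = 24 × 120 = 2880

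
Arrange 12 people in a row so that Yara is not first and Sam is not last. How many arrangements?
By inclusion-exclusion: 12! - 2×(12-1)! + (12-2)! = 479001600 - 79833600 + 3628800 = 402796800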